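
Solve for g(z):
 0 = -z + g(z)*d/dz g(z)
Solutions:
 g(z) = -sqrt(C1 + z^2)
 g(z) = sqrt(C1 + z^2)


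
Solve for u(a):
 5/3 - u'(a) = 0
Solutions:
 u(a) = C1 + 5*a/3


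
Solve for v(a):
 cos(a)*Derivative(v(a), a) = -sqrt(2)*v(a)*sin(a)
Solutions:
 v(a) = C1*cos(a)^(sqrt(2))


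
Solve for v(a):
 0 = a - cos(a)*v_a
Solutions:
 v(a) = C1 + Integral(a/cos(a), a)


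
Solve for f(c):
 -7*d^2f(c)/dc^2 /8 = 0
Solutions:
 f(c) = C1 + C2*c


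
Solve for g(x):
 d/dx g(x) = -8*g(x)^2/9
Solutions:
 g(x) = 9/(C1 + 8*x)


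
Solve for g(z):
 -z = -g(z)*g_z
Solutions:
 g(z) = -sqrt(C1 + z^2)
 g(z) = sqrt(C1 + z^2)


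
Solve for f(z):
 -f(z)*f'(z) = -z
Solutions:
 f(z) = -sqrt(C1 + z^2)
 f(z) = sqrt(C1 + z^2)


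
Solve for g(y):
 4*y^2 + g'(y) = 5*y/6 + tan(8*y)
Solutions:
 g(y) = C1 - 4*y^3/3 + 5*y^2/12 - log(cos(8*y))/8


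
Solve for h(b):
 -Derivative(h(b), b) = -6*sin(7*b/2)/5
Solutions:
 h(b) = C1 - 12*cos(7*b/2)/35


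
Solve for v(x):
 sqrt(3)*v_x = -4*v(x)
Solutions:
 v(x) = C1*exp(-4*sqrt(3)*x/3)


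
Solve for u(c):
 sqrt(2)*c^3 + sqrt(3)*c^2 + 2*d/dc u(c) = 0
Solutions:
 u(c) = C1 - sqrt(2)*c^4/8 - sqrt(3)*c^3/6


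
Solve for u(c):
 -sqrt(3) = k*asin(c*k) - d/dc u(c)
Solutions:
 u(c) = C1 + sqrt(3)*c + k*Piecewise((c*asin(c*k) + sqrt(-c^2*k^2 + 1)/k, Ne(k, 0)), (0, True))


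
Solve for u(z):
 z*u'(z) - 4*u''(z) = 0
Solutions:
 u(z) = C1 + C2*erfi(sqrt(2)*z/4)


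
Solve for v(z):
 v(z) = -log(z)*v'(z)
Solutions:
 v(z) = C1*exp(-li(z))


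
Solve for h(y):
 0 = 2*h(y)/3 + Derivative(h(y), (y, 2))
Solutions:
 h(y) = C1*sin(sqrt(6)*y/3) + C2*cos(sqrt(6)*y/3)


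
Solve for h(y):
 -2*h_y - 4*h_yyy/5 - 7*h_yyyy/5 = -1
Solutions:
 h(y) = C1 + C2*exp(y*(-8 + 16/(21*sqrt(101145) + 6679)^(1/3) + (21*sqrt(101145) + 6679)^(1/3))/42)*sin(sqrt(3)*y*(-(21*sqrt(101145) + 6679)^(1/3) + 16/(21*sqrt(101145) + 6679)^(1/3))/42) + C3*exp(y*(-8 + 16/(21*sqrt(101145) + 6679)^(1/3) + (21*sqrt(101145) + 6679)^(1/3))/42)*cos(sqrt(3)*y*(-(21*sqrt(101145) + 6679)^(1/3) + 16/(21*sqrt(101145) + 6679)^(1/3))/42) + C4*exp(-y*(16/(21*sqrt(101145) + 6679)^(1/3) + 4 + (21*sqrt(101145) + 6679)^(1/3))/21) + y/2


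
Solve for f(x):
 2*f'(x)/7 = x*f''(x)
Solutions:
 f(x) = C1 + C2*x^(9/7)


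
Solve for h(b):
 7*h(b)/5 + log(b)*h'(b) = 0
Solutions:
 h(b) = C1*exp(-7*li(b)/5)


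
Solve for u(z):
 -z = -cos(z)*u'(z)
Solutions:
 u(z) = C1 + Integral(z/cos(z), z)


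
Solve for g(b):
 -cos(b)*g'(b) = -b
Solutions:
 g(b) = C1 + Integral(b/cos(b), b)


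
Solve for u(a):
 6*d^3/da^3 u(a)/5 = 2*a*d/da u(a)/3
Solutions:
 u(a) = C1 + Integral(C2*airyai(15^(1/3)*a/3) + C3*airybi(15^(1/3)*a/3), a)


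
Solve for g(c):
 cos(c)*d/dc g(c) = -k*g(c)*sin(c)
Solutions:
 g(c) = C1*exp(k*log(cos(c)))


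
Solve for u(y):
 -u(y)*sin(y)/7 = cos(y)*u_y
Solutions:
 u(y) = C1*cos(y)^(1/7)


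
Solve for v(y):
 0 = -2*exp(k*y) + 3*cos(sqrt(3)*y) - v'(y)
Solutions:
 v(y) = C1 + sqrt(3)*sin(sqrt(3)*y) - 2*exp(k*y)/k


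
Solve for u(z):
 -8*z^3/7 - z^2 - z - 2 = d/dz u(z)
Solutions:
 u(z) = C1 - 2*z^4/7 - z^3/3 - z^2/2 - 2*z


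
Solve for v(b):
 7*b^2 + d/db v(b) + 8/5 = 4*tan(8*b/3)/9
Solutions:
 v(b) = C1 - 7*b^3/3 - 8*b/5 - log(cos(8*b/3))/6


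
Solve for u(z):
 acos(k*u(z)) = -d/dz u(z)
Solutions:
 Integral(1/acos(_y*k), (_y, u(z))) = C1 - z


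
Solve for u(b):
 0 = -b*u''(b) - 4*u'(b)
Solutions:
 u(b) = C1 + C2/b^3


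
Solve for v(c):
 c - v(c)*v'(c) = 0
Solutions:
 v(c) = -sqrt(C1 + c^2)
 v(c) = sqrt(C1 + c^2)


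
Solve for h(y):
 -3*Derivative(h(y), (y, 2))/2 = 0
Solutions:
 h(y) = C1 + C2*y


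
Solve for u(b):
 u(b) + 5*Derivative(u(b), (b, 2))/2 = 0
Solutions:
 u(b) = C1*sin(sqrt(10)*b/5) + C2*cos(sqrt(10)*b/5)


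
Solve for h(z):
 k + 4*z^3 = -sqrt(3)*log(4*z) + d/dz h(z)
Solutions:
 h(z) = C1 + k*z + z^4 + sqrt(3)*z*log(z) - sqrt(3)*z + 2*sqrt(3)*z*log(2)


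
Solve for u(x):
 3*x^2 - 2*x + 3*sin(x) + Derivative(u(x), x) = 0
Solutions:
 u(x) = C1 - x^3 + x^2 + 3*cos(x)


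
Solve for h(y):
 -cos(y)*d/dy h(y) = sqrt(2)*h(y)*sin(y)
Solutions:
 h(y) = C1*cos(y)^(sqrt(2))


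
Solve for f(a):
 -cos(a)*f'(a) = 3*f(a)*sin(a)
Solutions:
 f(a) = C1*cos(a)^3


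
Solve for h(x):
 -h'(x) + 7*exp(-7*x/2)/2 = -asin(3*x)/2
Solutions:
 h(x) = C1 + x*asin(3*x)/2 + sqrt(1 - 9*x^2)/6 - exp(-7*x/2)


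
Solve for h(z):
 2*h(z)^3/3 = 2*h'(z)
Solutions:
 h(z) = -sqrt(6)*sqrt(-1/(C1 + z))/2
 h(z) = sqrt(6)*sqrt(-1/(C1 + z))/2


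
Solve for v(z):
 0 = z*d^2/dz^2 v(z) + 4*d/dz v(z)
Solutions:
 v(z) = C1 + C2/z^3


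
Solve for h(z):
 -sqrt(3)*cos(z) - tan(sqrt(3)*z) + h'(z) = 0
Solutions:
 h(z) = C1 - sqrt(3)*log(cos(sqrt(3)*z))/3 + sqrt(3)*sin(z)


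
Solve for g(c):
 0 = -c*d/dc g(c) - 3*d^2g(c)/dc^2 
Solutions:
 g(c) = C1 + C2*erf(sqrt(6)*c/6)


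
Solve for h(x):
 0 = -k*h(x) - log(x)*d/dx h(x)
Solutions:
 h(x) = C1*exp(-k*li(x))


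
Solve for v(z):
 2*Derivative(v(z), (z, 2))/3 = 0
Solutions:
 v(z) = C1 + C2*z


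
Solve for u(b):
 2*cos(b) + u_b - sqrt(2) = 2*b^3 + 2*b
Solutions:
 u(b) = C1 + b^4/2 + b^2 + sqrt(2)*b - 2*sin(b)


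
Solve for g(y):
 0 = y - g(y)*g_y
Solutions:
 g(y) = -sqrt(C1 + y^2)
 g(y) = sqrt(C1 + y^2)


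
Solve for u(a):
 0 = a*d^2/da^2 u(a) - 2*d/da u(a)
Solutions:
 u(a) = C1 + C2*a^3


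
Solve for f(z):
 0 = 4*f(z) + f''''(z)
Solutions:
 f(z) = (C1*sin(z) + C2*cos(z))*exp(-z) + (C3*sin(z) + C4*cos(z))*exp(z)


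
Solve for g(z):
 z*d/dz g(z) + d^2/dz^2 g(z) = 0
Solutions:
 g(z) = C1 + C2*erf(sqrt(2)*z/2)


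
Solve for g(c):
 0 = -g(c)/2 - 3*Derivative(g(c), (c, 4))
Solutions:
 g(c) = (C1*sin(2^(1/4)*3^(3/4)*c/6) + C2*cos(2^(1/4)*3^(3/4)*c/6))*exp(-2^(1/4)*3^(3/4)*c/6) + (C3*sin(2^(1/4)*3^(3/4)*c/6) + C4*cos(2^(1/4)*3^(3/4)*c/6))*exp(2^(1/4)*3^(3/4)*c/6)


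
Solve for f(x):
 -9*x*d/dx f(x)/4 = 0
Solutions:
 f(x) = C1


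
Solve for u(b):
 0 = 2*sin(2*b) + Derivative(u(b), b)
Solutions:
 u(b) = C1 + cos(2*b)


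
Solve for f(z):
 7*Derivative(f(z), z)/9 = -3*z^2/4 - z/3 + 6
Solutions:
 f(z) = C1 - 9*z^3/28 - 3*z^2/14 + 54*z/7


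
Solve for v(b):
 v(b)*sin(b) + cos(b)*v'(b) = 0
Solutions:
 v(b) = C1*cos(b)


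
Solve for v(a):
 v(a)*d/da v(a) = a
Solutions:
 v(a) = -sqrt(C1 + a^2)
 v(a) = sqrt(C1 + a^2)


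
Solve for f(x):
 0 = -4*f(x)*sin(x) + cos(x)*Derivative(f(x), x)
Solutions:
 f(x) = C1/cos(x)^4


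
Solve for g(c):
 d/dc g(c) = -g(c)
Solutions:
 g(c) = C1*exp(-c)


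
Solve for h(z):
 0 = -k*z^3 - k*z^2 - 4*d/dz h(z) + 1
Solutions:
 h(z) = C1 - k*z^4/16 - k*z^3/12 + z/4


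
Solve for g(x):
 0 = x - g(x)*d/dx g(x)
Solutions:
 g(x) = -sqrt(C1 + x^2)
 g(x) = sqrt(C1 + x^2)


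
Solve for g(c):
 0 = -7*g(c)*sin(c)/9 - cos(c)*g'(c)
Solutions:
 g(c) = C1*cos(c)^(7/9)


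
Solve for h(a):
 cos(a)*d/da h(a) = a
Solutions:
 h(a) = C1 + Integral(a/cos(a), a)


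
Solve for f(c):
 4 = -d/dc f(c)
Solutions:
 f(c) = C1 - 4*c


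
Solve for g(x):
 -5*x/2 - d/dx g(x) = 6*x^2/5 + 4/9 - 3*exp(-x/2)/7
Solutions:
 g(x) = C1 - 2*x^3/5 - 5*x^2/4 - 4*x/9 - 6*exp(-x/2)/7


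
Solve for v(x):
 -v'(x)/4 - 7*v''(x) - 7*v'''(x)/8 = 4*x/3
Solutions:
 v(x) = C1 + C2*exp(x*(-4 + sqrt(770)/7)) + C3*exp(-x*(sqrt(770)/7 + 4)) - 8*x^2/3 + 448*x/3


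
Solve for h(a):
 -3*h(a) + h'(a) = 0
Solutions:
 h(a) = C1*exp(3*a)


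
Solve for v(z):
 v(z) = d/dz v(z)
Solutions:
 v(z) = C1*exp(z)


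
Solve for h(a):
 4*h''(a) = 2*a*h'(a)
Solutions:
 h(a) = C1 + C2*erfi(a/2)


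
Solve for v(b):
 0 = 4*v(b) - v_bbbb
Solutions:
 v(b) = C1*exp(-sqrt(2)*b) + C2*exp(sqrt(2)*b) + C3*sin(sqrt(2)*b) + C4*cos(sqrt(2)*b)


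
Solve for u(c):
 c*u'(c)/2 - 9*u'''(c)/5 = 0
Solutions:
 u(c) = C1 + Integral(C2*airyai(60^(1/3)*c/6) + C3*airybi(60^(1/3)*c/6), c)


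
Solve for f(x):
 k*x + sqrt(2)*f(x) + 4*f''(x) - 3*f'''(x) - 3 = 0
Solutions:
 f(x) = C1*exp(x*(-2^(2/3)*(128 + 243*sqrt(2) + sqrt(-16384 + (128 + 243*sqrt(2))^2))^(1/3) - 32*2^(1/3)/(128 + 243*sqrt(2) + sqrt(-16384 + (128 + 243*sqrt(2))^2))^(1/3) + 16)/36)*sin(2^(1/3)*sqrt(3)*x*(-2^(1/3)*(128 + 243*sqrt(2) + sqrt(-16384 + (128 + 243*sqrt(2))^2))^(1/3) + 32/(128 + 243*sqrt(2) + sqrt(-16384 + (128 + 243*sqrt(2))^2))^(1/3))/36) + C2*exp(x*(-2^(2/3)*(128 + 243*sqrt(2) + sqrt(-16384 + (128 + 243*sqrt(2))^2))^(1/3) - 32*2^(1/3)/(128 + 243*sqrt(2) + sqrt(-16384 + (128 + 243*sqrt(2))^2))^(1/3) + 16)/36)*cos(2^(1/3)*sqrt(3)*x*(-2^(1/3)*(128 + 243*sqrt(2) + sqrt(-16384 + (128 + 243*sqrt(2))^2))^(1/3) + 32/(128 + 243*sqrt(2) + sqrt(-16384 + (128 + 243*sqrt(2))^2))^(1/3))/36) + C3*exp(x*(32*2^(1/3)/(128 + 243*sqrt(2) + sqrt(-16384 + (128 + 243*sqrt(2))^2))^(1/3) + 8 + 2^(2/3)*(128 + 243*sqrt(2) + sqrt(-16384 + (128 + 243*sqrt(2))^2))^(1/3))/18) - sqrt(2)*k*x/2 + 3*sqrt(2)/2


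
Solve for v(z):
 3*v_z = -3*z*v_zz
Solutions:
 v(z) = C1 + C2*log(z)


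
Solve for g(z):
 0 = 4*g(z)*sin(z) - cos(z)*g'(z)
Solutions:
 g(z) = C1/cos(z)^4


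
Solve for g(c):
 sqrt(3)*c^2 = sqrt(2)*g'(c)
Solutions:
 g(c) = C1 + sqrt(6)*c^3/6


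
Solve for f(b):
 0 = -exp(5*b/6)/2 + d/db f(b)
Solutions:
 f(b) = C1 + 3*exp(5*b/6)/5


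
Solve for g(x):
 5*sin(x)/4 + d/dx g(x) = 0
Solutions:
 g(x) = C1 + 5*cos(x)/4


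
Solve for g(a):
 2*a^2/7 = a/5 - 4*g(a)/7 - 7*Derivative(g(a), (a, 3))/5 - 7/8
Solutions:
 g(a) = C3*exp(-140^(1/3)*a/7) - a^2/2 + 7*a/20 + (C1*sin(140^(1/3)*sqrt(3)*a/14) + C2*cos(140^(1/3)*sqrt(3)*a/14))*exp(140^(1/3)*a/14) - 49/32


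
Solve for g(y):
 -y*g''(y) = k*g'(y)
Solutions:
 g(y) = C1 + y^(1 - re(k))*(C2*sin(log(y)*Abs(im(k))) + C3*cos(log(y)*im(k)))


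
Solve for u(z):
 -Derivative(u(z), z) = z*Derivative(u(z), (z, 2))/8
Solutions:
 u(z) = C1 + C2/z^7


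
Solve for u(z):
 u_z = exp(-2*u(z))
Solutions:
 u(z) = log(-sqrt(C1 + 2*z))
 u(z) = log(C1 + 2*z)/2


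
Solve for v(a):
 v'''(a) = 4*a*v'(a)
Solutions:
 v(a) = C1 + Integral(C2*airyai(2^(2/3)*a) + C3*airybi(2^(2/3)*a), a)


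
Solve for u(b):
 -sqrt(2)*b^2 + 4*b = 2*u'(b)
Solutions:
 u(b) = C1 - sqrt(2)*b^3/6 + b^2


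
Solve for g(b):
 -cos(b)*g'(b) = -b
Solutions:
 g(b) = C1 + Integral(b/cos(b), b)


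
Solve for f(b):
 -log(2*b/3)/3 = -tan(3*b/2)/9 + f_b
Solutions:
 f(b) = C1 - b*log(b)/3 - b*log(2)/3 + b/3 + b*log(3)/3 - 2*log(cos(3*b/2))/27


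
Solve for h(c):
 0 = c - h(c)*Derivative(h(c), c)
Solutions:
 h(c) = -sqrt(C1 + c^2)
 h(c) = sqrt(C1 + c^2)


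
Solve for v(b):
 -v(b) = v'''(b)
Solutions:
 v(b) = C3*exp(-b) + (C1*sin(sqrt(3)*b/2) + C2*cos(sqrt(3)*b/2))*exp(b/2)


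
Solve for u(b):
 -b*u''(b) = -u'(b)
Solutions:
 u(b) = C1 + C2*b^2


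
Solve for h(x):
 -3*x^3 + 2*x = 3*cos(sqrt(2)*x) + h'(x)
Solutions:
 h(x) = C1 - 3*x^4/4 + x^2 - 3*sqrt(2)*sin(sqrt(2)*x)/2


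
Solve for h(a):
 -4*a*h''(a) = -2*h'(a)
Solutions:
 h(a) = C1 + C2*a^(3/2)


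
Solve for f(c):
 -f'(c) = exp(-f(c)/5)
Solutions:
 f(c) = 5*log(C1 - c/5)


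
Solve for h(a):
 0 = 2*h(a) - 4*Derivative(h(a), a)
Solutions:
 h(a) = C1*exp(a/2)


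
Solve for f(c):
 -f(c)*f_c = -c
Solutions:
 f(c) = -sqrt(C1 + c^2)
 f(c) = sqrt(C1 + c^2)


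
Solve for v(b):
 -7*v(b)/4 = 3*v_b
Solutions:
 v(b) = C1*exp(-7*b/12)


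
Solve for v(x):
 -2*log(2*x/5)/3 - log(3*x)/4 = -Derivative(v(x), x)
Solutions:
 v(x) = C1 + 11*x*log(x)/12 - 2*x*log(5)/3 - 11*x/12 + x*log(3)/4 + 2*x*log(2)/3


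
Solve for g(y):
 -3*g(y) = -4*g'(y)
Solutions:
 g(y) = C1*exp(3*y/4)


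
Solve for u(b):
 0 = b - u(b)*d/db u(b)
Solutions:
 u(b) = -sqrt(C1 + b^2)
 u(b) = sqrt(C1 + b^2)


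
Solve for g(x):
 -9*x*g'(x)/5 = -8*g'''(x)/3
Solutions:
 g(x) = C1 + Integral(C2*airyai(3*5^(2/3)*x/10) + C3*airybi(3*5^(2/3)*x/10), x)


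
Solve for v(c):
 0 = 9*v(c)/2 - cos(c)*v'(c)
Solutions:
 v(c) = C1*(sin(c) + 1)^(1/4)*(sin(c)^2 + 2*sin(c) + 1)/((sin(c) - 1)^(1/4)*(sin(c)^2 - 2*sin(c) + 1))


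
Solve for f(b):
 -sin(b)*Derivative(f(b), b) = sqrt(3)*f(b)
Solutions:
 f(b) = C1*(cos(b) + 1)^(sqrt(3)/2)/(cos(b) - 1)^(sqrt(3)/2)


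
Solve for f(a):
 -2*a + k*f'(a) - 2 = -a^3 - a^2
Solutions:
 f(a) = C1 - a^4/(4*k) - a^3/(3*k) + a^2/k + 2*a/k


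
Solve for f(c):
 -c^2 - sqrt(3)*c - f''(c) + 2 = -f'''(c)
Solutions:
 f(c) = C1 + C2*c + C3*exp(c) - c^4/12 + c^3*(-2 - sqrt(3))/6 - sqrt(3)*c^2/2


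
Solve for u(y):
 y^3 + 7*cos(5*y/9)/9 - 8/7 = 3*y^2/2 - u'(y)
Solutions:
 u(y) = C1 - y^4/4 + y^3/2 + 8*y/7 - 7*sin(5*y/9)/5


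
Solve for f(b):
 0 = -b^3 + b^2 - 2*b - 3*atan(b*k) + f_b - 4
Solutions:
 f(b) = C1 + b^4/4 - b^3/3 + b^2 + 4*b + 3*Piecewise((b*atan(b*k) - log(b^2*k^2 + 1)/(2*k), Ne(k, 0)), (0, True))


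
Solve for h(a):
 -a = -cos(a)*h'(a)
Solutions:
 h(a) = C1 + Integral(a/cos(a), a)


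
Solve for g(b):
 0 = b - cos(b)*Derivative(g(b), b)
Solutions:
 g(b) = C1 + Integral(b/cos(b), b)


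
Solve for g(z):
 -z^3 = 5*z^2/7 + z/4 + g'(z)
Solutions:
 g(z) = C1 - z^4/4 - 5*z^3/21 - z^2/8


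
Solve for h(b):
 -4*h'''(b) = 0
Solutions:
 h(b) = C1 + C2*b + C3*b^2


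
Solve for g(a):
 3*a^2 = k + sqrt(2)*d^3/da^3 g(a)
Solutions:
 g(a) = C1 + C2*a + C3*a^2 + sqrt(2)*a^5/40 - sqrt(2)*a^3*k/12


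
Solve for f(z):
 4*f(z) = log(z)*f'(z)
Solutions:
 f(z) = C1*exp(4*li(z))


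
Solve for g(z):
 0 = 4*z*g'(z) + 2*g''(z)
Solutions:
 g(z) = C1 + C2*erf(z)


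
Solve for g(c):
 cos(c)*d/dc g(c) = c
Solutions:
 g(c) = C1 + Integral(c/cos(c), c)


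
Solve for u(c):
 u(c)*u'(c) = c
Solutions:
 u(c) = -sqrt(C1 + c^2)
 u(c) = sqrt(C1 + c^2)


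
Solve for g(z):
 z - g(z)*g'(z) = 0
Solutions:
 g(z) = -sqrt(C1 + z^2)
 g(z) = sqrt(C1 + z^2)


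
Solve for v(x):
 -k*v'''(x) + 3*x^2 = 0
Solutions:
 v(x) = C1 + C2*x + C3*x^2 + x^5/(20*k)


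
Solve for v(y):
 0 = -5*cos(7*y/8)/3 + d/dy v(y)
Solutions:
 v(y) = C1 + 40*sin(7*y/8)/21


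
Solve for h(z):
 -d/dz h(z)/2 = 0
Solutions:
 h(z) = C1


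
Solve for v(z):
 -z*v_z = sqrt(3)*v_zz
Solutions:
 v(z) = C1 + C2*erf(sqrt(2)*3^(3/4)*z/6)


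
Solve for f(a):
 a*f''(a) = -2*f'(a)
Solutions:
 f(a) = C1 + C2/a


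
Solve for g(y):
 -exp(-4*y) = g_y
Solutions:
 g(y) = C1 + exp(-4*y)/4


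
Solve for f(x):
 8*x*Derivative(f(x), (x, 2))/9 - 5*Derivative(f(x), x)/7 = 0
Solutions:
 f(x) = C1 + C2*x^(101/56)


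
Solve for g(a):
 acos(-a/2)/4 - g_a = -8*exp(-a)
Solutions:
 g(a) = C1 + a*acos(-a/2)/4 + sqrt(4 - a^2)/4 - 8*exp(-a)


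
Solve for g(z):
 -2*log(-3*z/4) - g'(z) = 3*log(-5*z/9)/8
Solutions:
 g(z) = C1 - 19*z*log(-z)/8 + z*(-log(45) + 3*log(3)/4 + 5*log(5)/8 + 19/8 + 4*log(2))


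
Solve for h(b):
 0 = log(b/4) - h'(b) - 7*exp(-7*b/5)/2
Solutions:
 h(b) = C1 + b*log(b) + b*(-2*log(2) - 1) + 5*exp(-7*b/5)/2


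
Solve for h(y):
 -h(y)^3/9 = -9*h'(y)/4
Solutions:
 h(y) = -9*sqrt(2)*sqrt(-1/(C1 + 4*y))/2
 h(y) = 9*sqrt(2)*sqrt(-1/(C1 + 4*y))/2


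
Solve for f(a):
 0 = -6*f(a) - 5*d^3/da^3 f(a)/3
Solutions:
 f(a) = C3*exp(a*(-18^(1/3)*5^(2/3) + 3*15^(2/3)*2^(1/3))/20)*sin(3*2^(1/3)*3^(1/6)*5^(2/3)*a/10) + C4*exp(a*(-18^(1/3)*5^(2/3) + 3*15^(2/3)*2^(1/3))/20)*cos(3*2^(1/3)*3^(1/6)*5^(2/3)*a/10) + C5*exp(-a*(18^(1/3)*5^(2/3) + 3*15^(2/3)*2^(1/3))/20) + (C1*sin(3*2^(1/3)*3^(1/6)*5^(2/3)*a/10) + C2*cos(3*2^(1/3)*3^(1/6)*5^(2/3)*a/10))*exp(18^(1/3)*5^(2/3)*a/10)


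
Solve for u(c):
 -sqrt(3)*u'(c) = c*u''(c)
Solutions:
 u(c) = C1 + C2*c^(1 - sqrt(3))


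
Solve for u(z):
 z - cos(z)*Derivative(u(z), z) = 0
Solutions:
 u(z) = C1 + Integral(z/cos(z), z)


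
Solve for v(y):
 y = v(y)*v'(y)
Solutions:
 v(y) = -sqrt(C1 + y^2)
 v(y) = sqrt(C1 + y^2)


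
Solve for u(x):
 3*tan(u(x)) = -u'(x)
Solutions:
 u(x) = pi - asin(C1*exp(-3*x))
 u(x) = asin(C1*exp(-3*x))


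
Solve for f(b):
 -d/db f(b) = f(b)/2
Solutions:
 f(b) = C1*exp(-b/2)


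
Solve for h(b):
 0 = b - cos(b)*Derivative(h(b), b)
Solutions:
 h(b) = C1 + Integral(b/cos(b), b)


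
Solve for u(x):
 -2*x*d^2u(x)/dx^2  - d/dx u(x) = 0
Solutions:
 u(x) = C1 + C2*sqrt(x)


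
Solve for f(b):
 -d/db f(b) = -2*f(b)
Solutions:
 f(b) = C1*exp(2*b)


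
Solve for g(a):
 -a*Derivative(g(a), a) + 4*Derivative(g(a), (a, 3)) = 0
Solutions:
 g(a) = C1 + Integral(C2*airyai(2^(1/3)*a/2) + C3*airybi(2^(1/3)*a/2), a)


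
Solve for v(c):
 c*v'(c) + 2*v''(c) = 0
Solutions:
 v(c) = C1 + C2*erf(c/2)


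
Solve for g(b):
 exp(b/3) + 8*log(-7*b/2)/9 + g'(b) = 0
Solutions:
 g(b) = C1 - 8*b*log(-b)/9 + 8*b*(-log(7) + log(2) + 1)/9 - 3*exp(b/3)


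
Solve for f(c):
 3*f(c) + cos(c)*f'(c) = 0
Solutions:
 f(c) = C1*(sin(c) - 1)^(3/2)/(sin(c) + 1)^(3/2)


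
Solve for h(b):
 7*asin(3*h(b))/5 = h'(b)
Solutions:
 Integral(1/asin(3*_y), (_y, h(b))) = C1 + 7*b/5


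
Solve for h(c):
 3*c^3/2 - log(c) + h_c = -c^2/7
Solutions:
 h(c) = C1 - 3*c^4/8 - c^3/21 + c*log(c) - c


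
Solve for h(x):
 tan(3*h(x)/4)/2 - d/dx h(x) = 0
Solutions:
 h(x) = -4*asin(C1*exp(3*x/8))/3 + 4*pi/3
 h(x) = 4*asin(C1*exp(3*x/8))/3


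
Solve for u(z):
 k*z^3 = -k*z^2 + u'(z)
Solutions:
 u(z) = C1 + k*z^4/4 + k*z^3/3


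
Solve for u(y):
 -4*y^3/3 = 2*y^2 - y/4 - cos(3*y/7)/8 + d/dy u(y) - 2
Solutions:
 u(y) = C1 - y^4/3 - 2*y^3/3 + y^2/8 + 2*y + 7*sin(3*y/7)/24


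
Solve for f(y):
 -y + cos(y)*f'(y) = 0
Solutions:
 f(y) = C1 + Integral(y/cos(y), y)


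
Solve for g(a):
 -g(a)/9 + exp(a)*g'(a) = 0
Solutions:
 g(a) = C1*exp(-exp(-a)/9)


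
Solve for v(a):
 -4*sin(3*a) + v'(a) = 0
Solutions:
 v(a) = C1 - 4*cos(3*a)/3


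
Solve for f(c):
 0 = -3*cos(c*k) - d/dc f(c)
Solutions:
 f(c) = C1 - 3*sin(c*k)/k


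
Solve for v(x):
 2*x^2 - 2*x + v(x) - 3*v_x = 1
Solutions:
 v(x) = C1*exp(x/3) - 2*x^2 - 10*x - 29


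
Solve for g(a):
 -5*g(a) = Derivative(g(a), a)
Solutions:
 g(a) = C1*exp(-5*a)


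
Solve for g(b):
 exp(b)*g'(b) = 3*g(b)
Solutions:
 g(b) = C1*exp(-3*exp(-b))


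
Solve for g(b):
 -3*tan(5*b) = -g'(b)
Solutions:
 g(b) = C1 - 3*log(cos(5*b))/5


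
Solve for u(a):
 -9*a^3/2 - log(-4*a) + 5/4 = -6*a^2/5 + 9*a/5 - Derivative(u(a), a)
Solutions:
 u(a) = C1 + 9*a^4/8 - 2*a^3/5 + 9*a^2/10 + a*log(-a) + a*(-9/4 + 2*log(2))


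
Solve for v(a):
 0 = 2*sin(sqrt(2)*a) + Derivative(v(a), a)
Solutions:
 v(a) = C1 + sqrt(2)*cos(sqrt(2)*a)


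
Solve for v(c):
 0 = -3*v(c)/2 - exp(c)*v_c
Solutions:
 v(c) = C1*exp(3*exp(-c)/2)


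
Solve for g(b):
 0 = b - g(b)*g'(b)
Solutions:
 g(b) = -sqrt(C1 + b^2)
 g(b) = sqrt(C1 + b^2)


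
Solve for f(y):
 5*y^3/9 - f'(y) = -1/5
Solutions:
 f(y) = C1 + 5*y^4/36 + y/5


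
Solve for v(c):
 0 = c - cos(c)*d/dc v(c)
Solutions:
 v(c) = C1 + Integral(c/cos(c), c)


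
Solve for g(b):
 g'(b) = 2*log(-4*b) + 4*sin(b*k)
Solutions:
 g(b) = C1 + 2*b*log(-b) - 2*b + 4*b*log(2) + 4*Piecewise((-cos(b*k)/k, Ne(k, 0)), (0, True))


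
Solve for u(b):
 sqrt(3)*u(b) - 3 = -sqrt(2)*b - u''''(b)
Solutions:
 u(b) = -sqrt(6)*b/3 + (C1*sin(sqrt(2)*3^(1/8)*b/2) + C2*cos(sqrt(2)*3^(1/8)*b/2))*exp(-sqrt(2)*3^(1/8)*b/2) + (C3*sin(sqrt(2)*3^(1/8)*b/2) + C4*cos(sqrt(2)*3^(1/8)*b/2))*exp(sqrt(2)*3^(1/8)*b/2) + sqrt(3)


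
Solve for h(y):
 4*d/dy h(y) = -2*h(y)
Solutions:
 h(y) = C1*exp(-y/2)


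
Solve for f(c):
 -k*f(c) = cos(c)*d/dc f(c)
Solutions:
 f(c) = C1*exp(k*(log(sin(c) - 1) - log(sin(c) + 1))/2)


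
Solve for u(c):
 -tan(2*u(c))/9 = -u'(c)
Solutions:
 u(c) = -asin(C1*exp(2*c/9))/2 + pi/2
 u(c) = asin(C1*exp(2*c/9))/2


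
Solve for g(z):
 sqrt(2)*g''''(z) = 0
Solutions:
 g(z) = C1 + C2*z + C3*z^2 + C4*z^3


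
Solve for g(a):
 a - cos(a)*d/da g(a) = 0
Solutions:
 g(a) = C1 + Integral(a/cos(a), a)


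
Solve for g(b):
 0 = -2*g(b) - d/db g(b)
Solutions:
 g(b) = C1*exp(-2*b)


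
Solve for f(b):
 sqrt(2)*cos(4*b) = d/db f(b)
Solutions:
 f(b) = C1 + sqrt(2)*sin(4*b)/4


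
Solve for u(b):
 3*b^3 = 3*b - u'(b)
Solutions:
 u(b) = C1 - 3*b^4/4 + 3*b^2/2


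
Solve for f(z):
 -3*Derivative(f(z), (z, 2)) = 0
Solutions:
 f(z) = C1 + C2*z


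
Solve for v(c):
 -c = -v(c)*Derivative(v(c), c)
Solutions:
 v(c) = -sqrt(C1 + c^2)
 v(c) = sqrt(C1 + c^2)


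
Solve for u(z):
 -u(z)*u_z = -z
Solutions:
 u(z) = -sqrt(C1 + z^2)
 u(z) = sqrt(C1 + z^2)


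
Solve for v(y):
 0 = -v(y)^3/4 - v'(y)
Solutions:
 v(y) = -sqrt(2)*sqrt(-1/(C1 - y))
 v(y) = sqrt(2)*sqrt(-1/(C1 - y))


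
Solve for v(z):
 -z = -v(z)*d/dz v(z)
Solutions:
 v(z) = -sqrt(C1 + z^2)
 v(z) = sqrt(C1 + z^2)


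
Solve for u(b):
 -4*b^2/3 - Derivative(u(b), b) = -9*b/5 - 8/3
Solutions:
 u(b) = C1 - 4*b^3/9 + 9*b^2/10 + 8*b/3


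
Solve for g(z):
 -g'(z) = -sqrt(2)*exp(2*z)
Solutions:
 g(z) = C1 + sqrt(2)*exp(2*z)/2


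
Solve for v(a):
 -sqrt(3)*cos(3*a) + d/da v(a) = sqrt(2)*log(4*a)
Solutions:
 v(a) = C1 + sqrt(2)*a*(log(a) - 1) + 2*sqrt(2)*a*log(2) + sqrt(3)*sin(3*a)/3


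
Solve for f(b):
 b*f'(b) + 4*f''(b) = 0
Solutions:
 f(b) = C1 + C2*erf(sqrt(2)*b/4)


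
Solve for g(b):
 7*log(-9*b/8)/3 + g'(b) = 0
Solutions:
 g(b) = C1 - 7*b*log(-b)/3 + b*(-14*log(3)/3 + 7/3 + 7*log(2))


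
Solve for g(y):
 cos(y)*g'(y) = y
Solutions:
 g(y) = C1 + Integral(y/cos(y), y)


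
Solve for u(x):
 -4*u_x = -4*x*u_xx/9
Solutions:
 u(x) = C1 + C2*x^10


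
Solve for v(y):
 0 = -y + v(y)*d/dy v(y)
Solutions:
 v(y) = -sqrt(C1 + y^2)
 v(y) = sqrt(C1 + y^2)


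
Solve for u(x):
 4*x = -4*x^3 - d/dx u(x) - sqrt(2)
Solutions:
 u(x) = C1 - x^4 - 2*x^2 - sqrt(2)*x


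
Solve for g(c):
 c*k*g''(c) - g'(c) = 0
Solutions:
 g(c) = C1 + c^(((re(k) + 1)*re(k) + im(k)^2)/(re(k)^2 + im(k)^2))*(C2*sin(log(c)*Abs(im(k))/(re(k)^2 + im(k)^2)) + C3*cos(log(c)*im(k)/(re(k)^2 + im(k)^2)))


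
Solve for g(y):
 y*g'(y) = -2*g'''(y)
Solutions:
 g(y) = C1 + Integral(C2*airyai(-2^(2/3)*y/2) + C3*airybi(-2^(2/3)*y/2), y)


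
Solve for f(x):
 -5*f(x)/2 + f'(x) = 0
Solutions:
 f(x) = C1*exp(5*x/2)


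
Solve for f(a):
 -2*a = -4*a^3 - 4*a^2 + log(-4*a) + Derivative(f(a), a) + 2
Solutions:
 f(a) = C1 + a^4 + 4*a^3/3 - a^2 - a*log(-a) + a*(-2*log(2) - 1)


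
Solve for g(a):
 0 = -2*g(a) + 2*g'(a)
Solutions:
 g(a) = C1*exp(a)


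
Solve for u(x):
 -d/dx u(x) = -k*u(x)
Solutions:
 u(x) = C1*exp(k*x)


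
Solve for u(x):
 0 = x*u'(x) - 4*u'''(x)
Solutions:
 u(x) = C1 + Integral(C2*airyai(2^(1/3)*x/2) + C3*airybi(2^(1/3)*x/2), x)


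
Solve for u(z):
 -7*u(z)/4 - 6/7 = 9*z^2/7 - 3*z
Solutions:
 u(z) = -36*z^2/49 + 12*z/7 - 24/49


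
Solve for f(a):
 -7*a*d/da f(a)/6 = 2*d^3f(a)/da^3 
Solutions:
 f(a) = C1 + Integral(C2*airyai(-126^(1/3)*a/6) + C3*airybi(-126^(1/3)*a/6), a)


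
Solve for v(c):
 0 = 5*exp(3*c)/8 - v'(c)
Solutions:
 v(c) = C1 + 5*exp(3*c)/24


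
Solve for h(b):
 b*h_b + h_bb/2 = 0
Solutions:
 h(b) = C1 + C2*erf(b)


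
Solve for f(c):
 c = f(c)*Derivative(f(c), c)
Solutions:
 f(c) = -sqrt(C1 + c^2)
 f(c) = sqrt(C1 + c^2)


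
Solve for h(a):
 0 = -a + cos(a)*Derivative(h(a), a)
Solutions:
 h(a) = C1 + Integral(a/cos(a), a)


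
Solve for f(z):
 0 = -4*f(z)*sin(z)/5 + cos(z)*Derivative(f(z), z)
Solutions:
 f(z) = C1/cos(z)^(4/5)


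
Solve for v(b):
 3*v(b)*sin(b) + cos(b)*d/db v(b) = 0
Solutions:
 v(b) = C1*cos(b)^3


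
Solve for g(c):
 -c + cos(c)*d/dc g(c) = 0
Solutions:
 g(c) = C1 + Integral(c/cos(c), c)


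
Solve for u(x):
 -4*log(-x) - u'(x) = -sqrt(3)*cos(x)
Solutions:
 u(x) = C1 - 4*x*log(-x) + 4*x + sqrt(3)*sin(x)


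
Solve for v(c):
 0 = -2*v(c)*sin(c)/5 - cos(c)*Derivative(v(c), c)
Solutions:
 v(c) = C1*cos(c)^(2/5)


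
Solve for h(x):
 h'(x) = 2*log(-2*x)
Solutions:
 h(x) = C1 + 2*x*log(-x) + 2*x*(-1 + log(2))


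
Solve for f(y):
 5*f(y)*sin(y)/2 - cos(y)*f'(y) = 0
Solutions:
 f(y) = C1/cos(y)^(5/2)


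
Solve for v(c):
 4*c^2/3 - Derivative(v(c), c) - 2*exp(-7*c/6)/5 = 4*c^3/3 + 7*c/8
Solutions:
 v(c) = C1 - c^4/3 + 4*c^3/9 - 7*c^2/16 + 12*exp(-7*c/6)/35


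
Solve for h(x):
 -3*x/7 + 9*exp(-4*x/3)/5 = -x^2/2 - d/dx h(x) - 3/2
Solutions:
 h(x) = C1 - x^3/6 + 3*x^2/14 - 3*x/2 + 27*exp(-4*x/3)/20


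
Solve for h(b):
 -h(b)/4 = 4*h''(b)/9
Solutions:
 h(b) = C1*sin(3*b/4) + C2*cos(3*b/4)


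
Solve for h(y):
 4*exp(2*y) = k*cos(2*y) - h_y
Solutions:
 h(y) = C1 + k*sin(2*y)/2 - 2*exp(2*y)


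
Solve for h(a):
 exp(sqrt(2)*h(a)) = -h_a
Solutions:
 h(a) = sqrt(2)*(2*log(1/(C1 + a)) - log(2))/4


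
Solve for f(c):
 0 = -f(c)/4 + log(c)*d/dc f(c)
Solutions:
 f(c) = C1*exp(li(c)/4)


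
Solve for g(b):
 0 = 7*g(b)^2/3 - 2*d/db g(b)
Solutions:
 g(b) = -6/(C1 + 7*b)


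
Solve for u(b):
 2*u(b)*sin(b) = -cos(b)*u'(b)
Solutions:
 u(b) = C1*cos(b)^2


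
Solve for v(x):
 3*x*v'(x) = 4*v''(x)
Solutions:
 v(x) = C1 + C2*erfi(sqrt(6)*x/4)


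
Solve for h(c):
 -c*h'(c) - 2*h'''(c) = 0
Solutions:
 h(c) = C1 + Integral(C2*airyai(-2^(2/3)*c/2) + C3*airybi(-2^(2/3)*c/2), c)


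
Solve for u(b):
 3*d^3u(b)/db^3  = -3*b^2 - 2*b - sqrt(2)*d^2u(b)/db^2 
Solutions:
 u(b) = C1 + C2*b + C3*exp(-sqrt(2)*b/3) - sqrt(2)*b^4/8 + b^3*(9 - sqrt(2))/6 + 3*b^2*(2 - 9*sqrt(2))/4


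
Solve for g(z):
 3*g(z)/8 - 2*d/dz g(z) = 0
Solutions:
 g(z) = C1*exp(3*z/16)


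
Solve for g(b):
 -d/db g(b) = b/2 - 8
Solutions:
 g(b) = C1 - b^2/4 + 8*b


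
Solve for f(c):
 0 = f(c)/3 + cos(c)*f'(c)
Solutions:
 f(c) = C1*(sin(c) - 1)^(1/6)/(sin(c) + 1)^(1/6)


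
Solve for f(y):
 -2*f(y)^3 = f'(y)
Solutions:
 f(y) = -sqrt(2)*sqrt(-1/(C1 - 2*y))/2
 f(y) = sqrt(2)*sqrt(-1/(C1 - 2*y))/2


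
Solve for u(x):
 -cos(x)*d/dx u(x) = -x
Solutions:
 u(x) = C1 + Integral(x/cos(x), x)


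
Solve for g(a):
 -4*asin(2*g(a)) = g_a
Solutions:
 Integral(1/asin(2*_y), (_y, g(a))) = C1 - 4*a


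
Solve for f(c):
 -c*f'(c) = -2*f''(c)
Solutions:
 f(c) = C1 + C2*erfi(c/2)


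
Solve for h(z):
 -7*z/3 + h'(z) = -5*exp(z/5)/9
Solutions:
 h(z) = C1 + 7*z^2/6 - 25*exp(z/5)/9


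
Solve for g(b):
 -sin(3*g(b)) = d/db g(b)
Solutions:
 g(b) = -acos((-C1 - exp(6*b))/(C1 - exp(6*b)))/3 + 2*pi/3
 g(b) = acos((-C1 - exp(6*b))/(C1 - exp(6*b)))/3


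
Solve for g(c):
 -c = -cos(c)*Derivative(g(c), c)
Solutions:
 g(c) = C1 + Integral(c/cos(c), c)


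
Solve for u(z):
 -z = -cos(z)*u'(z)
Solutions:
 u(z) = C1 + Integral(z/cos(z), z)


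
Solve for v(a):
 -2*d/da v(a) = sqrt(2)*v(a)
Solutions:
 v(a) = C1*exp(-sqrt(2)*a/2)


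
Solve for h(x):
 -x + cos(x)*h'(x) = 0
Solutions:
 h(x) = C1 + Integral(x/cos(x), x)


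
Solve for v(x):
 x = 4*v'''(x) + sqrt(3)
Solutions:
 v(x) = C1 + C2*x + C3*x^2 + x^4/96 - sqrt(3)*x^3/24


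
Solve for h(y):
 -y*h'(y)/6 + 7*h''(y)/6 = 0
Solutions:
 h(y) = C1 + C2*erfi(sqrt(14)*y/14)


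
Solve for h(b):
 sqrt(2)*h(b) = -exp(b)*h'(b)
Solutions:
 h(b) = C1*exp(sqrt(2)*exp(-b))


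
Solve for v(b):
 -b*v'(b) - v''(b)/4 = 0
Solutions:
 v(b) = C1 + C2*erf(sqrt(2)*b)


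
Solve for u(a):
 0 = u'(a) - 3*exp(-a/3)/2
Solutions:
 u(a) = C1 - 9*exp(-a/3)/2


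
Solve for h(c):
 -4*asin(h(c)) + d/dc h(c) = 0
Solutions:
 Integral(1/asin(_y), (_y, h(c))) = C1 + 4*c


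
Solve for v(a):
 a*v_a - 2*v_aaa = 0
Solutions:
 v(a) = C1 + Integral(C2*airyai(2^(2/3)*a/2) + C3*airybi(2^(2/3)*a/2), a)


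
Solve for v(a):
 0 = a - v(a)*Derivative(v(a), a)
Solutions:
 v(a) = -sqrt(C1 + a^2)
 v(a) = sqrt(C1 + a^2)


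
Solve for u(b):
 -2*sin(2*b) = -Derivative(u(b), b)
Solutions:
 u(b) = C1 - cos(2*b)


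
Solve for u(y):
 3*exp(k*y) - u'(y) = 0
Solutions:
 u(y) = C1 + 3*exp(k*y)/k


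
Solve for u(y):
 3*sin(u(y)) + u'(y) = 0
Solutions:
 u(y) = -acos((-C1 - exp(6*y))/(C1 - exp(6*y))) + 2*pi
 u(y) = acos((-C1 - exp(6*y))/(C1 - exp(6*y)))


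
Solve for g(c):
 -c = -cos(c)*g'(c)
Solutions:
 g(c) = C1 + Integral(c/cos(c), c)


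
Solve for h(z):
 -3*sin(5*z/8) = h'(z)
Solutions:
 h(z) = C1 + 24*cos(5*z/8)/5


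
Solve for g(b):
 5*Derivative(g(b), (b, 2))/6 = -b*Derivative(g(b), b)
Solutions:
 g(b) = C1 + C2*erf(sqrt(15)*b/5)


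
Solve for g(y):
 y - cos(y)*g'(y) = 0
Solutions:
 g(y) = C1 + Integral(y/cos(y), y)


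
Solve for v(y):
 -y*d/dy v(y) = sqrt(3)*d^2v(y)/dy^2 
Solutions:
 v(y) = C1 + C2*erf(sqrt(2)*3^(3/4)*y/6)


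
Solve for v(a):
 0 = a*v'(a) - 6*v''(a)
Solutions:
 v(a) = C1 + C2*erfi(sqrt(3)*a/6)


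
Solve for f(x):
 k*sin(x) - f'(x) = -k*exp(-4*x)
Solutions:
 f(x) = C1 - k*cos(x) - k*exp(-4*x)/4


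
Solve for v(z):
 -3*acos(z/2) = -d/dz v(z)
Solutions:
 v(z) = C1 + 3*z*acos(z/2) - 3*sqrt(4 - z^2)


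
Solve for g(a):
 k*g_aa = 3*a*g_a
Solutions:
 g(a) = C1 + C2*erf(sqrt(6)*a*sqrt(-1/k)/2)/sqrt(-1/k)


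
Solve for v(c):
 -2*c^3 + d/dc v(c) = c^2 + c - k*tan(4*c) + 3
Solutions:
 v(c) = C1 + c^4/2 + c^3/3 + c^2/2 + 3*c + k*log(cos(4*c))/4


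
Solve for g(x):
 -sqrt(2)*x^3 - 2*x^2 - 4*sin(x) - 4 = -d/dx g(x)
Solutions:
 g(x) = C1 + sqrt(2)*x^4/4 + 2*x^3/3 + 4*x - 4*cos(x)


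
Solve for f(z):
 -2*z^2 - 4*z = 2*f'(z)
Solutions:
 f(z) = C1 - z^3/3 - z^2


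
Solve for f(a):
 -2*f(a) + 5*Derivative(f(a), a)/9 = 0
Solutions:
 f(a) = C1*exp(18*a/5)


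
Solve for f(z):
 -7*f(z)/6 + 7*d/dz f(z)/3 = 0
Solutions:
 f(z) = C1*exp(z/2)


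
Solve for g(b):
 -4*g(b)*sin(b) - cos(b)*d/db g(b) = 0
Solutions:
 g(b) = C1*cos(b)^4


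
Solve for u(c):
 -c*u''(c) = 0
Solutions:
 u(c) = C1 + C2*c


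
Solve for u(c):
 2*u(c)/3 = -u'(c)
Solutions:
 u(c) = C1*exp(-2*c/3)


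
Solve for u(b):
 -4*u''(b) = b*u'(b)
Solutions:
 u(b) = C1 + C2*erf(sqrt(2)*b/4)


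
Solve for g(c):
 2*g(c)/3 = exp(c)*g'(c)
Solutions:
 g(c) = C1*exp(-2*exp(-c)/3)


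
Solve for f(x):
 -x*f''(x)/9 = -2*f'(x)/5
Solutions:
 f(x) = C1 + C2*x^(23/5)


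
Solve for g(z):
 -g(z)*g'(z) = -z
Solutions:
 g(z) = -sqrt(C1 + z^2)
 g(z) = sqrt(C1 + z^2)


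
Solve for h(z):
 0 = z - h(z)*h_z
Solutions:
 h(z) = -sqrt(C1 + z^2)
 h(z) = sqrt(C1 + z^2)


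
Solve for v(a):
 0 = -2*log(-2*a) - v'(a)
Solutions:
 v(a) = C1 - 2*a*log(-a) + 2*a*(1 - log(2))


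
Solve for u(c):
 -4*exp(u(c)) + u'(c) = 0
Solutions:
 u(c) = log(-1/(C1 + 4*c))


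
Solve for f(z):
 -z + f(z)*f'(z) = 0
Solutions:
 f(z) = -sqrt(C1 + z^2)
 f(z) = sqrt(C1 + z^2)


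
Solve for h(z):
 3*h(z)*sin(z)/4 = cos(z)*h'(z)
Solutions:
 h(z) = C1/cos(z)^(3/4)


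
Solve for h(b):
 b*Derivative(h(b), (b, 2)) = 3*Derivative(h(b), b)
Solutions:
 h(b) = C1 + C2*b^4


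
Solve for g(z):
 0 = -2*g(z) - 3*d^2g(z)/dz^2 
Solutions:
 g(z) = C1*sin(sqrt(6)*z/3) + C2*cos(sqrt(6)*z/3)


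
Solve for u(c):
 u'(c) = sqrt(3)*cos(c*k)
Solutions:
 u(c) = C1 + sqrt(3)*sin(c*k)/k


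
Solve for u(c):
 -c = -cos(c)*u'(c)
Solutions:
 u(c) = C1 + Integral(c/cos(c), c)


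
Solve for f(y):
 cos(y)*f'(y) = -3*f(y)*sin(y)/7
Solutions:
 f(y) = C1*cos(y)^(3/7)


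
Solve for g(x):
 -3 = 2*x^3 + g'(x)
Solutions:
 g(x) = C1 - x^4/2 - 3*x


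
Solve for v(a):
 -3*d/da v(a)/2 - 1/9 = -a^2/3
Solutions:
 v(a) = C1 + 2*a^3/27 - 2*a/27


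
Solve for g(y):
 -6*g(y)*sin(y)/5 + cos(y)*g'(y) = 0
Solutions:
 g(y) = C1/cos(y)^(6/5)


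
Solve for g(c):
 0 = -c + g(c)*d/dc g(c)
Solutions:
 g(c) = -sqrt(C1 + c^2)
 g(c) = sqrt(C1 + c^2)


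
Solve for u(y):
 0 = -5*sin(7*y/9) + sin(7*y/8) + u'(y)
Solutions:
 u(y) = C1 - 45*cos(7*y/9)/7 + 8*cos(7*y/8)/7


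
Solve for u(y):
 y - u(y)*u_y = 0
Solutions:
 u(y) = -sqrt(C1 + y^2)
 u(y) = sqrt(C1 + y^2)


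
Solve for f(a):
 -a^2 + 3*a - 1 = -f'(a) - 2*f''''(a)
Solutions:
 f(a) = C1 + C4*exp(-2^(2/3)*a/2) + a^3/3 - 3*a^2/2 + a + (C2*sin(2^(2/3)*sqrt(3)*a/4) + C3*cos(2^(2/3)*sqrt(3)*a/4))*exp(2^(2/3)*a/4)


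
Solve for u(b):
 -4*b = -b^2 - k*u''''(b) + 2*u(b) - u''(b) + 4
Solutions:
 u(b) = C1*exp(-sqrt(2)*b*sqrt((-sqrt(8*k + 1) - 1)/k)/2) + C2*exp(sqrt(2)*b*sqrt((-sqrt(8*k + 1) - 1)/k)/2) + C3*exp(-sqrt(2)*b*sqrt((sqrt(8*k + 1) - 1)/k)/2) + C4*exp(sqrt(2)*b*sqrt((sqrt(8*k + 1) - 1)/k)/2) + b^2/2 - 2*b - 3/2


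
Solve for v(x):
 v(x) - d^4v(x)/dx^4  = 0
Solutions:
 v(x) = C1*exp(-x) + C2*exp(x) + C3*sin(x) + C4*cos(x)


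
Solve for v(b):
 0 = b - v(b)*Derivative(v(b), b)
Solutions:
 v(b) = -sqrt(C1 + b^2)
 v(b) = sqrt(C1 + b^2)


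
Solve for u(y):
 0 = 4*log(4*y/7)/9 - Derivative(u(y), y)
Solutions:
 u(y) = C1 + 4*y*log(y)/9 - 4*y*log(7)/9 - 4*y/9 + 8*y*log(2)/9


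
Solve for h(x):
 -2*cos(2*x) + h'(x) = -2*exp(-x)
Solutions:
 h(x) = C1 + sin(2*x) + 2*exp(-x)


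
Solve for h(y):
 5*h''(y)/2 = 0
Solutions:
 h(y) = C1 + C2*y


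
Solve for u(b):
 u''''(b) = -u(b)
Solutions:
 u(b) = (C1*sin(sqrt(2)*b/2) + C2*cos(sqrt(2)*b/2))*exp(-sqrt(2)*b/2) + (C3*sin(sqrt(2)*b/2) + C4*cos(sqrt(2)*b/2))*exp(sqrt(2)*b/2)


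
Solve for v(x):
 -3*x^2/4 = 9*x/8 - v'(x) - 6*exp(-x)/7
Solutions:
 v(x) = C1 + x^3/4 + 9*x^2/16 + 6*exp(-x)/7


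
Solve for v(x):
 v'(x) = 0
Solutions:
 v(x) = C1


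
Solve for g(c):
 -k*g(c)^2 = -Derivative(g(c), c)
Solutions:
 g(c) = -1/(C1 + c*k)


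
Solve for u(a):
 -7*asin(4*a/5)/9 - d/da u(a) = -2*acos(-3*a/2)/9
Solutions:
 u(a) = C1 + 2*a*acos(-3*a/2)/9 - 7*a*asin(4*a/5)/9 + 2*sqrt(4 - 9*a^2)/27 - 7*sqrt(25 - 16*a^2)/36


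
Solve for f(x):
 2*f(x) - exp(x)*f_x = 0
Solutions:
 f(x) = C1*exp(-2*exp(-x))


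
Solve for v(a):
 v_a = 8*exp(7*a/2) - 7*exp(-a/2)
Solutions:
 v(a) = C1 + 16*exp(7*a/2)/7 + 14*exp(-a/2)


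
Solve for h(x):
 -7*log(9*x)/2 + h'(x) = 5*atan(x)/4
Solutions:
 h(x) = C1 + 7*x*log(x)/2 + 5*x*atan(x)/4 - 7*x/2 + 7*x*log(3) - 5*log(x^2 + 1)/8


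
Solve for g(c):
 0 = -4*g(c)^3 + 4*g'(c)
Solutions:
 g(c) = -sqrt(2)*sqrt(-1/(C1 + c))/2
 g(c) = sqrt(2)*sqrt(-1/(C1 + c))/2


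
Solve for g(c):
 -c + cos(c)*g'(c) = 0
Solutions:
 g(c) = C1 + Integral(c/cos(c), c)


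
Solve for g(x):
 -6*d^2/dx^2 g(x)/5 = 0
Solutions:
 g(x) = C1 + C2*x


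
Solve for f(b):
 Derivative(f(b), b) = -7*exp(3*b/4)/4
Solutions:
 f(b) = C1 - 7*exp(3*b/4)/3


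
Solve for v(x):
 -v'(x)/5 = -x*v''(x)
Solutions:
 v(x) = C1 + C2*x^(6/5)


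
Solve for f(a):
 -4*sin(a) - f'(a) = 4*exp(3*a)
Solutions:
 f(a) = C1 - 4*exp(3*a)/3 + 4*cos(a)


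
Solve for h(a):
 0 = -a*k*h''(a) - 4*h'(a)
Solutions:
 h(a) = C1 + a^(((re(k) - 4)*re(k) + im(k)^2)/(re(k)^2 + im(k)^2))*(C2*sin(4*log(a)*Abs(im(k))/(re(k)^2 + im(k)^2)) + C3*cos(4*log(a)*im(k)/(re(k)^2 + im(k)^2)))


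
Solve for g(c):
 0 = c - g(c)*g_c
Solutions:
 g(c) = -sqrt(C1 + c^2)
 g(c) = sqrt(C1 + c^2)


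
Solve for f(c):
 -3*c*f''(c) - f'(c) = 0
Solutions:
 f(c) = C1 + C2*c^(2/3)


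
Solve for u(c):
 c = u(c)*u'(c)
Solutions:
 u(c) = -sqrt(C1 + c^2)
 u(c) = sqrt(C1 + c^2)


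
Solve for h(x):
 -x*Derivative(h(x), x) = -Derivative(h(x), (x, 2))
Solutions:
 h(x) = C1 + C2*erfi(sqrt(2)*x/2)


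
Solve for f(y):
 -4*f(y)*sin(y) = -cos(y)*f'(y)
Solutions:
 f(y) = C1/cos(y)^4


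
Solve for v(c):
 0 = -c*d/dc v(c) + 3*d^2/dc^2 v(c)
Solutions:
 v(c) = C1 + C2*erfi(sqrt(6)*c/6)


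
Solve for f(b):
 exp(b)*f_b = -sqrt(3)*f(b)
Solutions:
 f(b) = C1*exp(sqrt(3)*exp(-b))


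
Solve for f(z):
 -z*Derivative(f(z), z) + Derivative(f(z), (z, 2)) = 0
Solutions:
 f(z) = C1 + C2*erfi(sqrt(2)*z/2)


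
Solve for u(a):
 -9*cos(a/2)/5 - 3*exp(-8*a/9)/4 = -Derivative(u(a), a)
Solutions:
 u(a) = C1 + 18*sin(a/2)/5 - 27*exp(-8*a/9)/32


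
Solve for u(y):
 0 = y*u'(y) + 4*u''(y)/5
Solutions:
 u(y) = C1 + C2*erf(sqrt(10)*y/4)


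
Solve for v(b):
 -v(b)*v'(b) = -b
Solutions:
 v(b) = -sqrt(C1 + b^2)
 v(b) = sqrt(C1 + b^2)


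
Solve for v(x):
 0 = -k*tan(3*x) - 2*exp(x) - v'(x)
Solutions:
 v(x) = C1 + k*log(cos(3*x))/3 - 2*exp(x)


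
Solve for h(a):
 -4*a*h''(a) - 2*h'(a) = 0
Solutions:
 h(a) = C1 + C2*sqrt(a)


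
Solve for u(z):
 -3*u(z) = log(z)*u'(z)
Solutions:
 u(z) = C1*exp(-3*li(z))


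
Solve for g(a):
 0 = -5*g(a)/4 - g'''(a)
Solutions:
 g(a) = C3*exp(-10^(1/3)*a/2) + (C1*sin(10^(1/3)*sqrt(3)*a/4) + C2*cos(10^(1/3)*sqrt(3)*a/4))*exp(10^(1/3)*a/4)


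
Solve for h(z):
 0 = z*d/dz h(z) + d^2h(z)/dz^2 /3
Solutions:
 h(z) = C1 + C2*erf(sqrt(6)*z/2)


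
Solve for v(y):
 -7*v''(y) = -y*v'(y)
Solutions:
 v(y) = C1 + C2*erfi(sqrt(14)*y/14)


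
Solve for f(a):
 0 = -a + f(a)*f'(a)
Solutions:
 f(a) = -sqrt(C1 + a^2)
 f(a) = sqrt(C1 + a^2)


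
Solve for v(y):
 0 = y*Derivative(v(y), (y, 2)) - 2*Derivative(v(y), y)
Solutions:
 v(y) = C1 + C2*y^3


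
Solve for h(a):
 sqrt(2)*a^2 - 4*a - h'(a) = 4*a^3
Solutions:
 h(a) = C1 - a^4 + sqrt(2)*a^3/3 - 2*a^2


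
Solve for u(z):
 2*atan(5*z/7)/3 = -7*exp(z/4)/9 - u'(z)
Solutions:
 u(z) = C1 - 2*z*atan(5*z/7)/3 - 28*exp(z/4)/9 + 7*log(25*z^2 + 49)/15


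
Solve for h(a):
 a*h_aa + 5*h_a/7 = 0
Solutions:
 h(a) = C1 + C2*a^(2/7)


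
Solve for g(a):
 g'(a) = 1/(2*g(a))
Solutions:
 g(a) = -sqrt(C1 + a)
 g(a) = sqrt(C1 + a)


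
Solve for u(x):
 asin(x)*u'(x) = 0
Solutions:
 u(x) = C1


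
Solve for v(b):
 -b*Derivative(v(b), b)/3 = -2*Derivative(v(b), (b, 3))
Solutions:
 v(b) = C1 + Integral(C2*airyai(6^(2/3)*b/6) + C3*airybi(6^(2/3)*b/6), b)


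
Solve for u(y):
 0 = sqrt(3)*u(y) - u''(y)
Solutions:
 u(y) = C1*exp(-3^(1/4)*y) + C2*exp(3^(1/4)*y)


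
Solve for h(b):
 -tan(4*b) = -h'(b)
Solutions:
 h(b) = C1 - log(cos(4*b))/4


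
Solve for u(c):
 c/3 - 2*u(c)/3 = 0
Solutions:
 u(c) = c/2


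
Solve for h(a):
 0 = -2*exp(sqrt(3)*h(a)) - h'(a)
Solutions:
 h(a) = sqrt(3)*(2*log(1/(C1 + 2*a)) - log(3))/6


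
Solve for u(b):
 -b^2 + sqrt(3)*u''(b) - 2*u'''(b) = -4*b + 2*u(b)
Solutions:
 u(b) = C1*exp(b*(3^(2/3)/(-sqrt(3) + sqrt(-3 + (36 - sqrt(3))^2) + 36)^(1/3) + 2*sqrt(3) + 3^(1/3)*(-sqrt(3) + sqrt(-3 + (36 - sqrt(3))^2) + 36)^(1/3))/12)*sin(sqrt(3)*b*(-(-3*sqrt(3) + 4*sqrt(-27/16 + (27 - 3*sqrt(3)/4)^2) + 108)^(1/3) + 3/(-3*sqrt(3) + 4*sqrt(-27/16 + (27 - 3*sqrt(3)/4)^2) + 108)^(1/3))/12) + C2*exp(b*(3^(2/3)/(-sqrt(3) + sqrt(-3 + (36 - sqrt(3))^2) + 36)^(1/3) + 2*sqrt(3) + 3^(1/3)*(-sqrt(3) + sqrt(-3 + (36 - sqrt(3))^2) + 36)^(1/3))/12)*cos(sqrt(3)*b*(-(-3*sqrt(3) + 4*sqrt(-27/16 + (27 - 3*sqrt(3)/4)^2) + 108)^(1/3) + 3/(-3*sqrt(3) + 4*sqrt(-27/16 + (27 - 3*sqrt(3)/4)^2) + 108)^(1/3))/12) + C3*exp(b*(-3^(1/3)*(-sqrt(3) + sqrt(-3 + (36 - sqrt(3))^2) + 36)^(1/3) - 3^(2/3)/(-sqrt(3) + sqrt(-3 + (36 - sqrt(3))^2) + 36)^(1/3) + sqrt(3))/6) - b^2/2 + 2*b - sqrt(3)/2


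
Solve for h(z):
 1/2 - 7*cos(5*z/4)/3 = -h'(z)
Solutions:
 h(z) = C1 - z/2 + 28*sin(5*z/4)/15
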